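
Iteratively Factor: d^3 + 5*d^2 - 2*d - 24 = (d + 3)*(d^2 + 2*d - 8) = (d + 3)*(d + 4)*(d - 2)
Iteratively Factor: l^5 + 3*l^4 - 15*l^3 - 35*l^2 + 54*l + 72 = (l - 2)*(l^4 + 5*l^3 - 5*l^2 - 45*l - 36) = (l - 3)*(l - 2)*(l^3 + 8*l^2 + 19*l + 12) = (l - 3)*(l - 2)*(l + 4)*(l^2 + 4*l + 3) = (l - 3)*(l - 2)*(l + 1)*(l + 4)*(l + 3)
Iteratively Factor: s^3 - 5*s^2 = (s)*(s^2 - 5*s) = s*(s - 5)*(s)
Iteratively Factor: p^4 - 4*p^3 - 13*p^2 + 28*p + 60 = (p + 2)*(p^3 - 6*p^2 - p + 30) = (p - 3)*(p + 2)*(p^2 - 3*p - 10) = (p - 5)*(p - 3)*(p + 2)*(p + 2)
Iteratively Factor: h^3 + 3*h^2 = (h)*(h^2 + 3*h) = h^2*(h + 3)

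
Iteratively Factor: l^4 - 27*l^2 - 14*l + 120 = (l + 3)*(l^3 - 3*l^2 - 18*l + 40) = (l - 5)*(l + 3)*(l^2 + 2*l - 8) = (l - 5)*(l + 3)*(l + 4)*(l - 2)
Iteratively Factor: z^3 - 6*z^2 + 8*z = (z - 2)*(z^2 - 4*z) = (z - 4)*(z - 2)*(z)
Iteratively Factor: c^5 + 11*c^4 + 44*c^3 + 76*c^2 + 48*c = (c + 4)*(c^4 + 7*c^3 + 16*c^2 + 12*c) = (c + 2)*(c + 4)*(c^3 + 5*c^2 + 6*c) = (c + 2)*(c + 3)*(c + 4)*(c^2 + 2*c) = c*(c + 2)*(c + 3)*(c + 4)*(c + 2)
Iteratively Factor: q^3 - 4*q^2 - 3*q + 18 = (q - 3)*(q^2 - q - 6) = (q - 3)*(q + 2)*(q - 3)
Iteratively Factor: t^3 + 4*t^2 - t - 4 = (t - 1)*(t^2 + 5*t + 4) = (t - 1)*(t + 1)*(t + 4)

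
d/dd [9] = 0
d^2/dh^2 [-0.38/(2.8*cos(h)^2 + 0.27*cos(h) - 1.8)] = (11.9168*(1 - cos(h)^2)^2 + 0.86184*cos(h)^3 + 13.646902*cos(h)^2 - 1.539*cos(h) - 15.802604)/(2.8*cos(h)^2 + 0.27*cos(h) - 1.8)^3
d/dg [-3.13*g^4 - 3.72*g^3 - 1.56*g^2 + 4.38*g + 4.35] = -12.52*g^3 - 11.16*g^2 - 3.12*g + 4.38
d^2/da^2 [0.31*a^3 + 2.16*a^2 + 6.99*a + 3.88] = 1.86*a + 4.32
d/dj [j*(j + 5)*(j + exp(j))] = j*(j + 5)*(exp(j) + 1) + j*(j + exp(j)) + (j + 5)*(j + exp(j))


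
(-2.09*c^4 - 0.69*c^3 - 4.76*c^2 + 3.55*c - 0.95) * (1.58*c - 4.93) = -3.3022*c^5 + 9.2135*c^4 - 4.1191*c^3 + 29.0758*c^2 - 19.0025*c + 4.6835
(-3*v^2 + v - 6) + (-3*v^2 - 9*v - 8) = -6*v^2 - 8*v - 14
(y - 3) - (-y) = 2*y - 3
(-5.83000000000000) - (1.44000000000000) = -7.27000000000000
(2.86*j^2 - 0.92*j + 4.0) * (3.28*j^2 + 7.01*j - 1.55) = 9.3808*j^4 + 17.031*j^3 + 2.2378*j^2 + 29.466*j - 6.2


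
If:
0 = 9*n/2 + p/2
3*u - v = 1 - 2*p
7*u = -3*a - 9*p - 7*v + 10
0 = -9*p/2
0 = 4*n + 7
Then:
No Solution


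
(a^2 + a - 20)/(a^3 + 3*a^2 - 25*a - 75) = (a - 4)/(a^2 - 2*a - 15)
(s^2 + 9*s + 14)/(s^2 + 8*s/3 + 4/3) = 3*(s + 7)/(3*s + 2)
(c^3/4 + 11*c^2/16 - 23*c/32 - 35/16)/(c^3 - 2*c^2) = (8*c^3 + 22*c^2 - 23*c - 70)/(32*c^2*(c - 2))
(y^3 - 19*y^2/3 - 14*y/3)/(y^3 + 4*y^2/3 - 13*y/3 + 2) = y*(3*y^2 - 19*y - 14)/(3*y^3 + 4*y^2 - 13*y + 6)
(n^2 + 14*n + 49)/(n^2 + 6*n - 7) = (n + 7)/(n - 1)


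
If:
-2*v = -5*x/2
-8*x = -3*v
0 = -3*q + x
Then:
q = 0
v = 0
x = 0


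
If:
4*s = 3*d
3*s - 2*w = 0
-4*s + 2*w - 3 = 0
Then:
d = -4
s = -3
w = -9/2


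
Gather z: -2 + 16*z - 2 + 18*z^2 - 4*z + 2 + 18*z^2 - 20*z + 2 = 36*z^2 - 8*z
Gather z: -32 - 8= -40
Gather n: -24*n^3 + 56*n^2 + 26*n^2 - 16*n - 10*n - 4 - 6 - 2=-24*n^3 + 82*n^2 - 26*n - 12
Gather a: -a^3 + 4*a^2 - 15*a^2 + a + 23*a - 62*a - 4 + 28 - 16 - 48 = -a^3 - 11*a^2 - 38*a - 40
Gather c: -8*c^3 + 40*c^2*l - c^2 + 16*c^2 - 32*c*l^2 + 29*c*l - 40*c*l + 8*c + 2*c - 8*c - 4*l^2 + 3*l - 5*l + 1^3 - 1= -8*c^3 + c^2*(40*l + 15) + c*(-32*l^2 - 11*l + 2) - 4*l^2 - 2*l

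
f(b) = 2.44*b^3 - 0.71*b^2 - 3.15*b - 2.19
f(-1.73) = -11.50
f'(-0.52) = -0.43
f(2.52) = 24.41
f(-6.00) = -535.89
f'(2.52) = 39.76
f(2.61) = 28.13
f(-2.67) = -45.28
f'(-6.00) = 268.89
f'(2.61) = 43.01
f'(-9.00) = 602.55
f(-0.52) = -1.09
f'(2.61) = 43.01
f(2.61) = 28.13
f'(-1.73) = 21.21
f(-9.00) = -1810.11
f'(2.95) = 56.36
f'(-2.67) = 52.82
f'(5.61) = 219.26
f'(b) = 7.32*b^2 - 1.42*b - 3.15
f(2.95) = 44.98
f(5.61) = 388.60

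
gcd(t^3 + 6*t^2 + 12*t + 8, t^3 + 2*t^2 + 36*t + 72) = t + 2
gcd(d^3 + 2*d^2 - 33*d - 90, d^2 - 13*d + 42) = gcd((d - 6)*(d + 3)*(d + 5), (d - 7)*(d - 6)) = d - 6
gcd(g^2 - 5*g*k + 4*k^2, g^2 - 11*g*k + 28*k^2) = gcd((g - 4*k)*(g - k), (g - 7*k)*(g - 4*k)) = g - 4*k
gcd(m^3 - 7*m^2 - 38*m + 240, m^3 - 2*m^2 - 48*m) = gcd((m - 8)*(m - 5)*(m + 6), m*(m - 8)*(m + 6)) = m^2 - 2*m - 48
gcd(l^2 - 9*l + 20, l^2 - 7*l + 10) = l - 5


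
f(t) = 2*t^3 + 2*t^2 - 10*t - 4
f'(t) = 6*t^2 + 4*t - 10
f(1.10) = -9.92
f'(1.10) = 1.66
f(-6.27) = -355.66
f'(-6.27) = 200.80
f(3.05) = 40.85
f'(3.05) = 58.02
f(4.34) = 153.76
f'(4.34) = 120.37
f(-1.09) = 6.69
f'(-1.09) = -7.23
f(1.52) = -7.56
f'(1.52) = 9.94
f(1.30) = -9.23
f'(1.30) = 5.34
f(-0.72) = 3.49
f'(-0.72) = -9.77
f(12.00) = 3620.00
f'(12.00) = 902.00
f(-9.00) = -1210.00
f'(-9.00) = 440.00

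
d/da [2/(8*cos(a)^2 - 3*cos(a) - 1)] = 2*(16*cos(a) - 3)*sin(a)/(-8*cos(a)^2 + 3*cos(a) + 1)^2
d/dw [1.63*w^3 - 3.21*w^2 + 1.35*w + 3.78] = 4.89*w^2 - 6.42*w + 1.35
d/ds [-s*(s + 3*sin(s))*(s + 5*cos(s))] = s*(s + 3*sin(s))*(5*sin(s) - 1) - s*(s + 5*cos(s))*(3*cos(s) + 1) - (s + 3*sin(s))*(s + 5*cos(s))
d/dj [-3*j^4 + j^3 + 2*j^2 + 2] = j*(-12*j^2 + 3*j + 4)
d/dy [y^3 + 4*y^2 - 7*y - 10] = 3*y^2 + 8*y - 7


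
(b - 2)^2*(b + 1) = b^3 - 3*b^2 + 4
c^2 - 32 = (c - 4*sqrt(2))*(c + 4*sqrt(2))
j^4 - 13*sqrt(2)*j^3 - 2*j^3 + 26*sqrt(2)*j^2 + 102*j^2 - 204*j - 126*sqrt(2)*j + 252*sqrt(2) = (j - 2)*(j - 7*sqrt(2))*(j - 3*sqrt(2))^2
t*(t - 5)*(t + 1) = t^3 - 4*t^2 - 5*t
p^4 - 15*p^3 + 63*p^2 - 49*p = p*(p - 7)^2*(p - 1)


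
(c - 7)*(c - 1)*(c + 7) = c^3 - c^2 - 49*c + 49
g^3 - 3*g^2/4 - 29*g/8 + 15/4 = (g - 3/2)*(g - 5/4)*(g + 2)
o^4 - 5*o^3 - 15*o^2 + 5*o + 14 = (o - 7)*(o - 1)*(o + 1)*(o + 2)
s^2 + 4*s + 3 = (s + 1)*(s + 3)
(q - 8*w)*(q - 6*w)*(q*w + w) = q^3*w - 14*q^2*w^2 + q^2*w + 48*q*w^3 - 14*q*w^2 + 48*w^3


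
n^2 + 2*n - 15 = (n - 3)*(n + 5)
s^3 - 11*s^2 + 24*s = s*(s - 8)*(s - 3)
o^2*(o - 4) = o^3 - 4*o^2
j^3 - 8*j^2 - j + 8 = (j - 8)*(j - 1)*(j + 1)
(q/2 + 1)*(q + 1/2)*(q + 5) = q^3/2 + 15*q^2/4 + 27*q/4 + 5/2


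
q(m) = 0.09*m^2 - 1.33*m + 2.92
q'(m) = 0.18*m - 1.33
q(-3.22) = 8.14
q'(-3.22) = -1.91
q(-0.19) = 3.18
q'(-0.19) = -1.36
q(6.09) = -1.84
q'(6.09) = -0.23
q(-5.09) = 12.02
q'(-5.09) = -2.25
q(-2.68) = 7.13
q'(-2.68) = -1.81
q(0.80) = 1.91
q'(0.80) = -1.19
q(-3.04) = 7.79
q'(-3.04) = -1.88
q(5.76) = -1.75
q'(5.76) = -0.29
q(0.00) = 2.92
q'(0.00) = -1.33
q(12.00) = -0.08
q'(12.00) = 0.83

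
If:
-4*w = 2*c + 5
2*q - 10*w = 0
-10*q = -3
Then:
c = -131/50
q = 3/10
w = 3/50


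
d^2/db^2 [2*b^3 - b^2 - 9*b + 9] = 12*b - 2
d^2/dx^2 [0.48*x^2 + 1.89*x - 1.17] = 0.960000000000000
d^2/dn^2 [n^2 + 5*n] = 2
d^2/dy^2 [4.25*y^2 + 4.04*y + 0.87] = 8.50000000000000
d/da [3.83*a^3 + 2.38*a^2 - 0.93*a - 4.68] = 11.49*a^2 + 4.76*a - 0.93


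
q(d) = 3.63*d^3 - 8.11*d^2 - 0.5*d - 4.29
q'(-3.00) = 146.17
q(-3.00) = -173.79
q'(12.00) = 1373.02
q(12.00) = 5094.51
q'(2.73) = 36.38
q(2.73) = 7.76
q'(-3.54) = 193.39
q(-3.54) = -265.18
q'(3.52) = 77.34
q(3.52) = 51.78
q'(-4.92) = 342.91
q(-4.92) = -630.46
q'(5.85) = 277.30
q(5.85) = 441.97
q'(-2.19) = 87.25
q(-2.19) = -80.22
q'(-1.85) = 66.78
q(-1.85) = -54.11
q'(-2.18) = 86.61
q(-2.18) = -79.35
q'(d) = 10.89*d^2 - 16.22*d - 0.5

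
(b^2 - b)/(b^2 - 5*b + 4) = b/(b - 4)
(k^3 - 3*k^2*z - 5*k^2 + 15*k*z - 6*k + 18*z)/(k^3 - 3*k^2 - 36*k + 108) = (k^2 - 3*k*z + k - 3*z)/(k^2 + 3*k - 18)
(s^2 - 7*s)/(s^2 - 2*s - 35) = s/(s + 5)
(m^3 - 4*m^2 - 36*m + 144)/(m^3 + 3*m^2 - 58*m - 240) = (m^2 - 10*m + 24)/(m^2 - 3*m - 40)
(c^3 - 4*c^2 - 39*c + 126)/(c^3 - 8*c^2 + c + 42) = (c + 6)/(c + 2)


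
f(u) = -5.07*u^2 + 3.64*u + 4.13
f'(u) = 3.64 - 10.14*u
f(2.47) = -17.81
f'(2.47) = -21.41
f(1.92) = -7.57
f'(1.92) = -15.83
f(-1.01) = -4.72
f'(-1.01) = 13.88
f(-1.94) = -22.01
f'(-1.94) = 23.31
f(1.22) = 1.02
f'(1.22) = -8.73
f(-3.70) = -78.75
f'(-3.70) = 41.16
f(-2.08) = -25.38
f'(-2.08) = 24.73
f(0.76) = 3.97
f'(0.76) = -4.07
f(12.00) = -682.27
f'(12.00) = -118.04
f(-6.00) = -200.23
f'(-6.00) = 64.48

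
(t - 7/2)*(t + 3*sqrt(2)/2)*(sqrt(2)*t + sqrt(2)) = sqrt(2)*t^3 - 5*sqrt(2)*t^2/2 + 3*t^2 - 15*t/2 - 7*sqrt(2)*t/2 - 21/2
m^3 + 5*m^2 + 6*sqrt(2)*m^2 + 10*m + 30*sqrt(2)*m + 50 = (m + 5)*(m + sqrt(2))*(m + 5*sqrt(2))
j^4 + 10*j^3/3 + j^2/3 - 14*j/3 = j*(j - 1)*(j + 2)*(j + 7/3)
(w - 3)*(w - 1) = w^2 - 4*w + 3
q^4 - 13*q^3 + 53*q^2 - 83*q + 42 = (q - 7)*(q - 3)*(q - 2)*(q - 1)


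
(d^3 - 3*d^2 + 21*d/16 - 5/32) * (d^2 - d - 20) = d^5 - 4*d^4 - 251*d^3/16 + 1873*d^2/32 - 835*d/32 + 25/8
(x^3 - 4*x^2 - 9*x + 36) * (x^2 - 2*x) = x^5 - 6*x^4 - x^3 + 54*x^2 - 72*x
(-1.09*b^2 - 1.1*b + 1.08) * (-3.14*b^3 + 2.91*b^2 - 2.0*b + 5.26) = 3.4226*b^5 + 0.2821*b^4 - 4.4122*b^3 - 0.3906*b^2 - 7.946*b + 5.6808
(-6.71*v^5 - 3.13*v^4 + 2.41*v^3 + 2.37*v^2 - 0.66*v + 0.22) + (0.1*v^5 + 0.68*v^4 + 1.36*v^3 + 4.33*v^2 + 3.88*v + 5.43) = -6.61*v^5 - 2.45*v^4 + 3.77*v^3 + 6.7*v^2 + 3.22*v + 5.65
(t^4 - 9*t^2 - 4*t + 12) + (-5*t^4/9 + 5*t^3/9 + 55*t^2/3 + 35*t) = 4*t^4/9 + 5*t^3/9 + 28*t^2/3 + 31*t + 12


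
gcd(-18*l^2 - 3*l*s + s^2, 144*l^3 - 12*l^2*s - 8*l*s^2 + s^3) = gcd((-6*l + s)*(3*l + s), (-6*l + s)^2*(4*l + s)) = -6*l + s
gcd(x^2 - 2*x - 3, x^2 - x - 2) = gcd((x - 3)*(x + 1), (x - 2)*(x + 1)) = x + 1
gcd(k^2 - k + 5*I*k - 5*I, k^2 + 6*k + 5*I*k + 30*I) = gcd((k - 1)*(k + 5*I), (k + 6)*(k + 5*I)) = k + 5*I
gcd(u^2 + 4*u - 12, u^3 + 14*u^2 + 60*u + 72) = u + 6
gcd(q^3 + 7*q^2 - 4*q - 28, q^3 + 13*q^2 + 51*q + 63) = q + 7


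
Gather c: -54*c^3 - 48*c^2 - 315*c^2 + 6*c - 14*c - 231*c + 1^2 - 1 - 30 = -54*c^3 - 363*c^2 - 239*c - 30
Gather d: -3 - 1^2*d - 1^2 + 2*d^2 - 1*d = 2*d^2 - 2*d - 4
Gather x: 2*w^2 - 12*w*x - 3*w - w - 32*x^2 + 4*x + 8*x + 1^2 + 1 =2*w^2 - 4*w - 32*x^2 + x*(12 - 12*w) + 2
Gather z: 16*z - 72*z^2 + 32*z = -72*z^2 + 48*z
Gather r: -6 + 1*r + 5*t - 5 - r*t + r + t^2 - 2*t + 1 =r*(2 - t) + t^2 + 3*t - 10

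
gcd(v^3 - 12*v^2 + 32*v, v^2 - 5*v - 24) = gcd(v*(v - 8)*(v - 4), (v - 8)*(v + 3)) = v - 8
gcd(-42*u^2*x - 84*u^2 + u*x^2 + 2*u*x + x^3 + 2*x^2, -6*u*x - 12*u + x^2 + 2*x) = -6*u*x - 12*u + x^2 + 2*x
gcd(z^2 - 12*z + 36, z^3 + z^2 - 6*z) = 1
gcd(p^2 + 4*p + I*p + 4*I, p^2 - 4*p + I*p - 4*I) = p + I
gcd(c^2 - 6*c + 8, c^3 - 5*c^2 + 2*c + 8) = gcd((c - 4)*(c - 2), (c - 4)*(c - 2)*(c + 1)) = c^2 - 6*c + 8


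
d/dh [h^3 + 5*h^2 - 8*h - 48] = 3*h^2 + 10*h - 8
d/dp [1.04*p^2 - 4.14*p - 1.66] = 2.08*p - 4.14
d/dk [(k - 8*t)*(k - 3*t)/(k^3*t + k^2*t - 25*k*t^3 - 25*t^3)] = (-(k - 8*t)*(k - 3*t)*(3*k^2 + 2*k - 25*t^2) + (2*k - 11*t)*(k^3 + k^2 - 25*k*t^2 - 25*t^2))/(t*(k^3 + k^2 - 25*k*t^2 - 25*t^2)^2)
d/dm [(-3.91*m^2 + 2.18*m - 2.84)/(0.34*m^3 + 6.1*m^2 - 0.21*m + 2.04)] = (1.3294*m^4 - 1.4824*m^3 - 9.5801*m^2 + 18.6952*m + 3.8508)/(0.1156*m^6 + 4.148*m^5 + 37.0672*m^4 - 1.1748*m^3 + 24.9321*m^2 - 0.8568*m + 4.1616)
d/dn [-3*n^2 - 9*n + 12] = -6*n - 9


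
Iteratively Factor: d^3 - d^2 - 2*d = (d - 2)*(d^2 + d) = (d - 2)*(d + 1)*(d)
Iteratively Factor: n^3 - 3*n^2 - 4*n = (n - 4)*(n^2 + n) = n*(n - 4)*(n + 1)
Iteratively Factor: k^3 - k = (k + 1)*(k^2 - k) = (k - 1)*(k + 1)*(k)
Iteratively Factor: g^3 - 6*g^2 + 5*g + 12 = (g + 1)*(g^2 - 7*g + 12) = (g - 4)*(g + 1)*(g - 3)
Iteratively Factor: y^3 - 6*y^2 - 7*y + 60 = (y - 4)*(y^2 - 2*y - 15) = (y - 5)*(y - 4)*(y + 3)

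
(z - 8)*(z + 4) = z^2 - 4*z - 32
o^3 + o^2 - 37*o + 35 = (o - 5)*(o - 1)*(o + 7)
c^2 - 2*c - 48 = (c - 8)*(c + 6)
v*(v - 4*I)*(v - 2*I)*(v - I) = v^4 - 7*I*v^3 - 14*v^2 + 8*I*v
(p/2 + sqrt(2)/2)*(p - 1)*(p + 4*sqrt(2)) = p^3/2 - p^2/2 + 5*sqrt(2)*p^2/2 - 5*sqrt(2)*p/2 + 4*p - 4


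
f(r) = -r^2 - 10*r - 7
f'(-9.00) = 8.00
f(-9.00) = 2.00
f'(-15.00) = 20.00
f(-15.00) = -82.00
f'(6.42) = -22.84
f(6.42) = -112.42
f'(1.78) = -13.56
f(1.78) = -27.97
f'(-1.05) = -7.90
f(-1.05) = 2.40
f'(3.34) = -16.68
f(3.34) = -51.56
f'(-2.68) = -4.64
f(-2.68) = 12.62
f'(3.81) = -17.62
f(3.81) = -59.62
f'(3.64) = -17.28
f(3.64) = -56.65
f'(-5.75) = 1.50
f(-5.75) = 17.44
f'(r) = -2*r - 10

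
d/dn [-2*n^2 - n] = -4*n - 1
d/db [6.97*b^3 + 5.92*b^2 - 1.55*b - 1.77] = 20.91*b^2 + 11.84*b - 1.55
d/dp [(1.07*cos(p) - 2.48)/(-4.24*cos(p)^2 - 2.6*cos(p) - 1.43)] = (-4.5368*cos(p)^2 + 21.0304*cos(p) + 7.9781)*sin(p)/(17.9776*cos(p)^4 + 22.048*cos(p)^3 + 18.8864*cos(p)^2 + 7.436*cos(p) + 2.0449)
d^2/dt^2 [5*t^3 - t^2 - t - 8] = 30*t - 2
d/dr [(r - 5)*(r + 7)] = 2*r + 2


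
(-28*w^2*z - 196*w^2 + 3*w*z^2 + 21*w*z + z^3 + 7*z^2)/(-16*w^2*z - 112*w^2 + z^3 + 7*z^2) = (7*w + z)/(4*w + z)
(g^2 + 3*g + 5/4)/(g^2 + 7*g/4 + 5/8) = 2*(2*g + 5)/(4*g + 5)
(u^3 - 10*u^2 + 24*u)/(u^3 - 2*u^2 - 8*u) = (u - 6)/(u + 2)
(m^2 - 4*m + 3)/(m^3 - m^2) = (m - 3)/m^2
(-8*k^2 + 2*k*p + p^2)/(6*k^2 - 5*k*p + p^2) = (4*k + p)/(-3*k + p)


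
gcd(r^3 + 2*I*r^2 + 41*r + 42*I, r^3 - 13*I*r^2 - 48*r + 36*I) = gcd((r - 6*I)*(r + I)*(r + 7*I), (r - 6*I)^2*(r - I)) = r - 6*I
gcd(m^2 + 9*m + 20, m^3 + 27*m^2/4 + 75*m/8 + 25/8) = m + 5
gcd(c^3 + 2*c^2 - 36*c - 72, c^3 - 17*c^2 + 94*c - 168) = c - 6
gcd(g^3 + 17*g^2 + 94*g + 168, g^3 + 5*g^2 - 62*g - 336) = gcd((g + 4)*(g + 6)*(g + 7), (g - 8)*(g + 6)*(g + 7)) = g^2 + 13*g + 42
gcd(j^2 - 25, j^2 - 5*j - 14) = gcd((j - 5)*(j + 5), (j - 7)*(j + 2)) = 1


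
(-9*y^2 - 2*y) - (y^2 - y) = -10*y^2 - y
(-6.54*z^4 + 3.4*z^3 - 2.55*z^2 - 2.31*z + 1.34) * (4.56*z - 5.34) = -29.8224*z^5 + 50.4276*z^4 - 29.784*z^3 + 3.0834*z^2 + 18.4458*z - 7.1556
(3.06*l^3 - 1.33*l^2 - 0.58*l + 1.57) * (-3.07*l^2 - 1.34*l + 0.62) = -9.3942*l^5 - 0.0173000000000005*l^4 + 5.46*l^3 - 4.8673*l^2 - 2.4634*l + 0.9734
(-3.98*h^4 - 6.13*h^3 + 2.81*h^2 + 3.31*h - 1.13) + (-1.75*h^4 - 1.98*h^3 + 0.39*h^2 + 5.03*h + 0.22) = -5.73*h^4 - 8.11*h^3 + 3.2*h^2 + 8.34*h - 0.91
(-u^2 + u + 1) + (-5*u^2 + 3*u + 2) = -6*u^2 + 4*u + 3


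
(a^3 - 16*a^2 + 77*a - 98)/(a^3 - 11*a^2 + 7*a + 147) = (a - 2)/(a + 3)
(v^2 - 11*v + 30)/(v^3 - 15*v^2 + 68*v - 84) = (v - 5)/(v^2 - 9*v + 14)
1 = 1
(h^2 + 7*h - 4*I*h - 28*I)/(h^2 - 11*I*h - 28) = (h + 7)/(h - 7*I)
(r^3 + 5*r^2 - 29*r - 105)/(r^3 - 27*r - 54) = (r^2 + 2*r - 35)/(r^2 - 3*r - 18)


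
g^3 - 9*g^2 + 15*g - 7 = (g - 7)*(g - 1)^2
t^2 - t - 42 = (t - 7)*(t + 6)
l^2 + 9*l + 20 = (l + 4)*(l + 5)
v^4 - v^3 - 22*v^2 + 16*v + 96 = (v - 4)*(v - 3)*(v + 2)*(v + 4)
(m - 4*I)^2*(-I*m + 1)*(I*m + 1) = m^4 - 8*I*m^3 - 15*m^2 - 8*I*m - 16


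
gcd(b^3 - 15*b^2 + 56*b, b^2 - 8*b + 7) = b - 7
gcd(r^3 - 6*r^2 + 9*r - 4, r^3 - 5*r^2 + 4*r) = r^2 - 5*r + 4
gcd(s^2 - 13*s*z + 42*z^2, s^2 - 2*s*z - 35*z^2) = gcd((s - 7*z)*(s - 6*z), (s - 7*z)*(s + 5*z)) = -s + 7*z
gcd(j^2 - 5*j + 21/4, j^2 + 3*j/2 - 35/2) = j - 7/2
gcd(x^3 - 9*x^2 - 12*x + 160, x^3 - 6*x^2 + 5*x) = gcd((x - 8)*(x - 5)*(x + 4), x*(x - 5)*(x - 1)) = x - 5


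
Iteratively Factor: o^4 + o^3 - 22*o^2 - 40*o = (o + 4)*(o^3 - 3*o^2 - 10*o) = (o - 5)*(o + 4)*(o^2 + 2*o) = o*(o - 5)*(o + 4)*(o + 2)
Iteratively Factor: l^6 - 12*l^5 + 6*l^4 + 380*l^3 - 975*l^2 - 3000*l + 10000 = (l - 5)*(l^5 - 7*l^4 - 29*l^3 + 235*l^2 + 200*l - 2000) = (l - 5)^2*(l^4 - 2*l^3 - 39*l^2 + 40*l + 400) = (l - 5)^3*(l^3 + 3*l^2 - 24*l - 80) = (l - 5)^4*(l^2 + 8*l + 16) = (l - 5)^4*(l + 4)*(l + 4)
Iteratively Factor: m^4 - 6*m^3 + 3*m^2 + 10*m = (m)*(m^3 - 6*m^2 + 3*m + 10) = m*(m - 2)*(m^2 - 4*m - 5) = m*(m - 2)*(m + 1)*(m - 5)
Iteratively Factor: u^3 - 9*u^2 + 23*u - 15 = (u - 3)*(u^2 - 6*u + 5) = (u - 5)*(u - 3)*(u - 1)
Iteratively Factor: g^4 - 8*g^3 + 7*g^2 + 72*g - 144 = (g - 4)*(g^3 - 4*g^2 - 9*g + 36) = (g - 4)^2*(g^2 - 9) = (g - 4)^2*(g - 3)*(g + 3)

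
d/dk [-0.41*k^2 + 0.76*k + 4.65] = 0.76 - 0.82*k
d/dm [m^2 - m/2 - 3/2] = 2*m - 1/2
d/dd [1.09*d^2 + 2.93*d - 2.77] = 2.18*d + 2.93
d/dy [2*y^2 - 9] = 4*y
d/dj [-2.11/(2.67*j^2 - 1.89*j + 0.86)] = (11.2674*j - 3.9879)/(2.67*j^2 - 1.89*j + 0.86)^2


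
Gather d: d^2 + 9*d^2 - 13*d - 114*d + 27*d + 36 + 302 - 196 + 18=10*d^2 - 100*d + 160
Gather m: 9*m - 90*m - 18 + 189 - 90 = 81 - 81*m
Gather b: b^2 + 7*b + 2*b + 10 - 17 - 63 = b^2 + 9*b - 70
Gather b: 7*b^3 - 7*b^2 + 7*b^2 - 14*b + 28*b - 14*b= 7*b^3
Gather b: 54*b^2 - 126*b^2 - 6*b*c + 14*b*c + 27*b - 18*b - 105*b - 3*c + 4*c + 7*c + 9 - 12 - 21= -72*b^2 + b*(8*c - 96) + 8*c - 24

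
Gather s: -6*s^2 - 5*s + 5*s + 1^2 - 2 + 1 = -6*s^2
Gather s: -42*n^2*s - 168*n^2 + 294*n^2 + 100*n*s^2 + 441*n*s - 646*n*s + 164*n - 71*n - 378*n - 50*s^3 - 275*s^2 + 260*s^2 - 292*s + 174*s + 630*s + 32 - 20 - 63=126*n^2 - 285*n - 50*s^3 + s^2*(100*n - 15) + s*(-42*n^2 - 205*n + 512) - 51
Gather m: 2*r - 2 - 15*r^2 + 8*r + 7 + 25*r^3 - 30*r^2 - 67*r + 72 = 25*r^3 - 45*r^2 - 57*r + 77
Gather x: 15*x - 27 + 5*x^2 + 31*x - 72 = 5*x^2 + 46*x - 99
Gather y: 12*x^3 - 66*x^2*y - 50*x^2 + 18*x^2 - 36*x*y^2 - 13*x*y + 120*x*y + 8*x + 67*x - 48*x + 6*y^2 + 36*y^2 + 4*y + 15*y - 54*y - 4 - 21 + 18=12*x^3 - 32*x^2 + 27*x + y^2*(42 - 36*x) + y*(-66*x^2 + 107*x - 35) - 7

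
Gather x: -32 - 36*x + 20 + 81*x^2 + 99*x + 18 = 81*x^2 + 63*x + 6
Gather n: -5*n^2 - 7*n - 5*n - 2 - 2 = -5*n^2 - 12*n - 4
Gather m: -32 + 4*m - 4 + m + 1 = 5*m - 35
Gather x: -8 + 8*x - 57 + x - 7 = 9*x - 72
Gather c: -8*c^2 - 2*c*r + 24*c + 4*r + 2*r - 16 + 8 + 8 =-8*c^2 + c*(24 - 2*r) + 6*r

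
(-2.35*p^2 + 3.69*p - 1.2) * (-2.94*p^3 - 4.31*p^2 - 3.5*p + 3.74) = 6.909*p^5 - 0.7201*p^4 - 4.1509*p^3 - 16.532*p^2 + 18.0006*p - 4.488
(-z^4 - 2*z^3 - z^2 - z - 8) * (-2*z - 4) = 2*z^5 + 8*z^4 + 10*z^3 + 6*z^2 + 20*z + 32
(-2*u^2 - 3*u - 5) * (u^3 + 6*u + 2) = -2*u^5 - 3*u^4 - 17*u^3 - 22*u^2 - 36*u - 10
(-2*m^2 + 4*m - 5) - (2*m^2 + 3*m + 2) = -4*m^2 + m - 7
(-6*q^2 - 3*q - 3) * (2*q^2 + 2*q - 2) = -12*q^4 - 18*q^3 + 6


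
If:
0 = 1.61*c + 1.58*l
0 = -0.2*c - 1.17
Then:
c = -5.85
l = 5.96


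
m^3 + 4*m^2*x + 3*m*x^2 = m*(m + x)*(m + 3*x)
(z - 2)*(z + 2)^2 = z^3 + 2*z^2 - 4*z - 8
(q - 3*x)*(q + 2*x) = q^2 - q*x - 6*x^2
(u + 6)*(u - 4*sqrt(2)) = u^2 - 4*sqrt(2)*u + 6*u - 24*sqrt(2)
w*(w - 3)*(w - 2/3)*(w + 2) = w^4 - 5*w^3/3 - 16*w^2/3 + 4*w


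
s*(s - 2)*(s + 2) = s^3 - 4*s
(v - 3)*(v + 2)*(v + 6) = v^3 + 5*v^2 - 12*v - 36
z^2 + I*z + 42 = (z - 6*I)*(z + 7*I)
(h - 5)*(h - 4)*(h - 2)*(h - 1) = h^4 - 12*h^3 + 49*h^2 - 78*h + 40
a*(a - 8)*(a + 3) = a^3 - 5*a^2 - 24*a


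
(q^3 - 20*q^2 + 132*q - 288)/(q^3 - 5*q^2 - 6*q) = (q^2 - 14*q + 48)/(q*(q + 1))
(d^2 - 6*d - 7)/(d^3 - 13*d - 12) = (d - 7)/(d^2 - d - 12)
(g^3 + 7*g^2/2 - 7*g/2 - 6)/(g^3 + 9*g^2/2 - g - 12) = (g + 1)/(g + 2)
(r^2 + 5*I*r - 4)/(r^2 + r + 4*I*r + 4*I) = (r + I)/(r + 1)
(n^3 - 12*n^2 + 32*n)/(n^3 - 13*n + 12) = n*(n^2 - 12*n + 32)/(n^3 - 13*n + 12)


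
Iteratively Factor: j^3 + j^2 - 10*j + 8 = (j + 4)*(j^2 - 3*j + 2) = (j - 2)*(j + 4)*(j - 1)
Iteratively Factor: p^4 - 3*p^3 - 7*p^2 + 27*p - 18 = (p + 3)*(p^3 - 6*p^2 + 11*p - 6) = (p - 1)*(p + 3)*(p^2 - 5*p + 6) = (p - 2)*(p - 1)*(p + 3)*(p - 3)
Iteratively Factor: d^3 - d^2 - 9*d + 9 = (d - 1)*(d^2 - 9) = (d - 1)*(d + 3)*(d - 3)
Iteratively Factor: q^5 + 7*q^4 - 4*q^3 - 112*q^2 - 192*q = (q + 4)*(q^4 + 3*q^3 - 16*q^2 - 48*q) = q*(q + 4)*(q^3 + 3*q^2 - 16*q - 48) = q*(q + 4)^2*(q^2 - q - 12) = q*(q + 3)*(q + 4)^2*(q - 4)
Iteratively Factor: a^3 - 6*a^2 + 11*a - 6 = (a - 3)*(a^2 - 3*a + 2) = (a - 3)*(a - 2)*(a - 1)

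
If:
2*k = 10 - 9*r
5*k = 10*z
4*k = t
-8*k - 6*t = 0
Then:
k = 0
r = 10/9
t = 0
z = 0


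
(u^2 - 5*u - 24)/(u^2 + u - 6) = (u - 8)/(u - 2)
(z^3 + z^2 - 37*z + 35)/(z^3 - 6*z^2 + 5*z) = (z + 7)/z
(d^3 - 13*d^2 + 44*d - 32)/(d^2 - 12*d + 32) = d - 1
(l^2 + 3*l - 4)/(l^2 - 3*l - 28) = (l - 1)/(l - 7)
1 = 1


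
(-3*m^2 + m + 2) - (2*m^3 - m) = -2*m^3 - 3*m^2 + 2*m + 2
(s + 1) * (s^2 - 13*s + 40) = s^3 - 12*s^2 + 27*s + 40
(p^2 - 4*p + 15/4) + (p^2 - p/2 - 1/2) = 2*p^2 - 9*p/2 + 13/4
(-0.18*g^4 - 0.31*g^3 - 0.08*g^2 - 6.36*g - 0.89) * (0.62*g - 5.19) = -0.1116*g^5 + 0.742*g^4 + 1.5593*g^3 - 3.528*g^2 + 32.4566*g + 4.6191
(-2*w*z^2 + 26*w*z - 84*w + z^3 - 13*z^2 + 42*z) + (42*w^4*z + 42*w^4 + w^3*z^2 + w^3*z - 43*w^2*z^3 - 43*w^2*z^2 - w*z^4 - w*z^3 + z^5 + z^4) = 42*w^4*z + 42*w^4 + w^3*z^2 + w^3*z - 43*w^2*z^3 - 43*w^2*z^2 - w*z^4 - w*z^3 - 2*w*z^2 + 26*w*z - 84*w + z^5 + z^4 + z^3 - 13*z^2 + 42*z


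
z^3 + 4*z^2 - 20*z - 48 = (z - 4)*(z + 2)*(z + 6)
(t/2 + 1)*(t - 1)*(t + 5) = t^3/2 + 3*t^2 + 3*t/2 - 5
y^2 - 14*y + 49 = (y - 7)^2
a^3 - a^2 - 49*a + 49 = (a - 7)*(a - 1)*(a + 7)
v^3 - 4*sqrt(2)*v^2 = v^2*(v - 4*sqrt(2))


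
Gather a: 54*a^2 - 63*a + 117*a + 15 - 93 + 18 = 54*a^2 + 54*a - 60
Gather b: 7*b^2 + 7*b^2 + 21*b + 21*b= 14*b^2 + 42*b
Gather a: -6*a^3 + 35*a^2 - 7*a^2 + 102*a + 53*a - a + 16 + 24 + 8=-6*a^3 + 28*a^2 + 154*a + 48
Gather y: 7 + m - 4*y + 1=m - 4*y + 8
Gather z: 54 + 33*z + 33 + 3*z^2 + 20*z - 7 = 3*z^2 + 53*z + 80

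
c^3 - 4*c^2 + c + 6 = (c - 3)*(c - 2)*(c + 1)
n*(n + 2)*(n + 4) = n^3 + 6*n^2 + 8*n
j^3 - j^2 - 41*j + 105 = (j - 5)*(j - 3)*(j + 7)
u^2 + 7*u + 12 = (u + 3)*(u + 4)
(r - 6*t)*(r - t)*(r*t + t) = r^3*t - 7*r^2*t^2 + r^2*t + 6*r*t^3 - 7*r*t^2 + 6*t^3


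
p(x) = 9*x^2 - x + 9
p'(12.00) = 215.00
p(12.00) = 1293.00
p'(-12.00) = -217.00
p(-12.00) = 1317.00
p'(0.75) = 12.50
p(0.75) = 13.31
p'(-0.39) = -8.02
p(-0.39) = 10.76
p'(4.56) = 81.08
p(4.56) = 191.58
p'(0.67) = 11.06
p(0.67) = 12.37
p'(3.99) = 70.82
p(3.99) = 148.29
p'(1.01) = 17.18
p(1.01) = 17.17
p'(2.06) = 36.08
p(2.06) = 45.13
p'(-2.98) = -54.64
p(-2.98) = 91.90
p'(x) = 18*x - 1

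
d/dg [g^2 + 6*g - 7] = 2*g + 6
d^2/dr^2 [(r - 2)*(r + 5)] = 2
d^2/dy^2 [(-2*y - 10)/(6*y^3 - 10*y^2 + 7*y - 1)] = 4*(-(y + 5)*(18*y^2 - 20*y + 7)^2 + (18*y^2 - 20*y + 2*(y + 5)*(9*y - 5) + 7)*(6*y^3 - 10*y^2 + 7*y - 1))/(6*y^3 - 10*y^2 + 7*y - 1)^3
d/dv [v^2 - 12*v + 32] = 2*v - 12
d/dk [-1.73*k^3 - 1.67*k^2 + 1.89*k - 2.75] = -5.19*k^2 - 3.34*k + 1.89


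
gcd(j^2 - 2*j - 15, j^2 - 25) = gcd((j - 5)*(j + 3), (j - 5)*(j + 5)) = j - 5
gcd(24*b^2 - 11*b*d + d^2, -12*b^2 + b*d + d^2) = 3*b - d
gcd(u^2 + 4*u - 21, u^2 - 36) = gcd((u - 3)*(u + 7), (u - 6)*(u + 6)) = 1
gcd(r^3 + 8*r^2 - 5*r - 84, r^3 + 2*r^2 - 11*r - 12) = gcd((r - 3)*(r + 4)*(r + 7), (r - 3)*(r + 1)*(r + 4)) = r^2 + r - 12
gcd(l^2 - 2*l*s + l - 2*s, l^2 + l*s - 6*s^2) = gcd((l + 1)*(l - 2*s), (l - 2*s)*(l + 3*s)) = -l + 2*s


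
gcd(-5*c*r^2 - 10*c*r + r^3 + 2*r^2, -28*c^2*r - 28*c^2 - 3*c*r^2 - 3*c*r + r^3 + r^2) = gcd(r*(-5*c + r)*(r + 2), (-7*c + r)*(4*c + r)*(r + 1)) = 1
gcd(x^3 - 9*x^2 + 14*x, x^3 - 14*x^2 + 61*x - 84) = x - 7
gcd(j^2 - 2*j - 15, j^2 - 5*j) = j - 5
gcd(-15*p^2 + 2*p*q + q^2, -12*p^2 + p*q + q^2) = 3*p - q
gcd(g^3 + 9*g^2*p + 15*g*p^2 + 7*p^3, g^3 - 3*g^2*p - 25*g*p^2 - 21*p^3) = g + p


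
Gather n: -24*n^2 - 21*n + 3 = -24*n^2 - 21*n + 3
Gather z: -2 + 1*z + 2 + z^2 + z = z^2 + 2*z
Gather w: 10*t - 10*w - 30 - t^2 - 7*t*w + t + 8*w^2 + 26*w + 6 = -t^2 + 11*t + 8*w^2 + w*(16 - 7*t) - 24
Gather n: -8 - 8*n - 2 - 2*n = -10*n - 10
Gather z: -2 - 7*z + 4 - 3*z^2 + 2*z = -3*z^2 - 5*z + 2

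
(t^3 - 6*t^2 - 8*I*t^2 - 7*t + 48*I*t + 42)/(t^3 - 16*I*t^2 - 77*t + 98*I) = (t^2 - t*(6 + I) + 6*I)/(t^2 - 9*I*t - 14)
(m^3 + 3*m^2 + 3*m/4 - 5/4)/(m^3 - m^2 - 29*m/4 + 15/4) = (m + 1)/(m - 3)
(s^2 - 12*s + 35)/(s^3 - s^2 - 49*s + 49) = (s - 5)/(s^2 + 6*s - 7)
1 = 1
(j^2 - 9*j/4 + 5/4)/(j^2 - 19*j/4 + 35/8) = 2*(j - 1)/(2*j - 7)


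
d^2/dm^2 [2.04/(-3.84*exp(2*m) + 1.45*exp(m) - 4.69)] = (-2.04*(7.68*exp(m) - 1.45)*(15.36*exp(m) - 2.9)*exp(m) + (31.3344*exp(m) - 2.958)*(3.84*exp(2*m) - 1.45*exp(m) + 4.69))*exp(m)/(3.84*exp(2*m) - 1.45*exp(m) + 4.69)^3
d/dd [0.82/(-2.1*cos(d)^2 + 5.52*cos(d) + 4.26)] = (4.5264 - 3.444*cos(d))*sin(d)/(-2.1*cos(d)^2 + 5.52*cos(d) + 4.26)^2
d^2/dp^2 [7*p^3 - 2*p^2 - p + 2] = 42*p - 4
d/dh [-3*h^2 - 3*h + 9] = -6*h - 3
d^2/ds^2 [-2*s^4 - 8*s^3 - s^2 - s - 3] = -24*s^2 - 48*s - 2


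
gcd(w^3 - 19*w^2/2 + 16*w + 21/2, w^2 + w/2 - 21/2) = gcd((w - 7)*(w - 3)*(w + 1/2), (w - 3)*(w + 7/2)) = w - 3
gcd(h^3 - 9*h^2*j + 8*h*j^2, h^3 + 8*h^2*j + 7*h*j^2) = h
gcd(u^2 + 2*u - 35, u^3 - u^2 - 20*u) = u - 5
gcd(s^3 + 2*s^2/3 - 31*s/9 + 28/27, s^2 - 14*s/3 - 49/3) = s + 7/3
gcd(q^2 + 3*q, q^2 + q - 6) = q + 3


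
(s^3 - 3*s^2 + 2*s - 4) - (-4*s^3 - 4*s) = 5*s^3 - 3*s^2 + 6*s - 4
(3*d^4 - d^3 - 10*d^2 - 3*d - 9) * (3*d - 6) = 9*d^5 - 21*d^4 - 24*d^3 + 51*d^2 - 9*d + 54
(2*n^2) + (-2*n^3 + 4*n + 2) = -2*n^3 + 2*n^2 + 4*n + 2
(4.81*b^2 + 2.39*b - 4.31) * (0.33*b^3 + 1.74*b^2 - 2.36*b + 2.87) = 1.5873*b^5 + 9.1581*b^4 - 8.6153*b^3 + 0.664899999999999*b^2 + 17.0309*b - 12.3697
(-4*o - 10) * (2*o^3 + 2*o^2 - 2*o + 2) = -8*o^4 - 28*o^3 - 12*o^2 + 12*o - 20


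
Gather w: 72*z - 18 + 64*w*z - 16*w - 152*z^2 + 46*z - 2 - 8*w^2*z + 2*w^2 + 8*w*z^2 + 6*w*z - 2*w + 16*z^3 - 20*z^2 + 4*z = w^2*(2 - 8*z) + w*(8*z^2 + 70*z - 18) + 16*z^3 - 172*z^2 + 122*z - 20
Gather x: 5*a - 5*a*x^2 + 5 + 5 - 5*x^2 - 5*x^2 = 5*a + x^2*(-5*a - 10) + 10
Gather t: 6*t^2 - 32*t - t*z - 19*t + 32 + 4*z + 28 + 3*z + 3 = 6*t^2 + t*(-z - 51) + 7*z + 63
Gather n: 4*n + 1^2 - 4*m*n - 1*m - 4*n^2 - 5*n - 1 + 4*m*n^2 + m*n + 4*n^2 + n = 4*m*n^2 - 3*m*n - m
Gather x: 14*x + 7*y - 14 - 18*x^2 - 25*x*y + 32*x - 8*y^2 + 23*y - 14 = -18*x^2 + x*(46 - 25*y) - 8*y^2 + 30*y - 28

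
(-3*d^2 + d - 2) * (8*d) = -24*d^3 + 8*d^2 - 16*d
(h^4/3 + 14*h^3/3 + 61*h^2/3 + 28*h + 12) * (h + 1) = h^5/3 + 5*h^4 + 25*h^3 + 145*h^2/3 + 40*h + 12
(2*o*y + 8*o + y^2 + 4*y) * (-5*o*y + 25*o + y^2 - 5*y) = -10*o^2*y^2 + 10*o^2*y + 200*o^2 - 3*o*y^3 + 3*o*y^2 + 60*o*y + y^4 - y^3 - 20*y^2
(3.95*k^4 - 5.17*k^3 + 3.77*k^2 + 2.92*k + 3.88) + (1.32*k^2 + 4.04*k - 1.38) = 3.95*k^4 - 5.17*k^3 + 5.09*k^2 + 6.96*k + 2.5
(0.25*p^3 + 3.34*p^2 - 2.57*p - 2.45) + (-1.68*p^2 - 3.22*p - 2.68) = 0.25*p^3 + 1.66*p^2 - 5.79*p - 5.13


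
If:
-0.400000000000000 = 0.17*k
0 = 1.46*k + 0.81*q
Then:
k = -2.35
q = 4.24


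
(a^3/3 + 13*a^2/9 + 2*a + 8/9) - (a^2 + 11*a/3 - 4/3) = a^3/3 + 4*a^2/9 - 5*a/3 + 20/9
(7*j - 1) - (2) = 7*j - 3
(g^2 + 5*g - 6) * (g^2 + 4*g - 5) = g^4 + 9*g^3 + 9*g^2 - 49*g + 30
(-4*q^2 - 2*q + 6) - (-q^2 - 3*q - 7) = -3*q^2 + q + 13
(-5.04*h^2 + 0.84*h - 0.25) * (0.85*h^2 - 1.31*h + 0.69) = -4.284*h^4 + 7.3164*h^3 - 4.7905*h^2 + 0.9071*h - 0.1725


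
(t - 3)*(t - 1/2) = t^2 - 7*t/2 + 3/2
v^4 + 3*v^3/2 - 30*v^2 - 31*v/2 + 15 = (v - 5)*(v - 1/2)*(v + 1)*(v + 6)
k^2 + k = k*(k + 1)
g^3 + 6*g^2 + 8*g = g*(g + 2)*(g + 4)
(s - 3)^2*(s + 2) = s^3 - 4*s^2 - 3*s + 18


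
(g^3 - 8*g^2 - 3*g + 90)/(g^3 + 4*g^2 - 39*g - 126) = (g - 5)/(g + 7)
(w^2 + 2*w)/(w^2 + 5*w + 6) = w/(w + 3)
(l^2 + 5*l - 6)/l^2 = 1 + 5/l - 6/l^2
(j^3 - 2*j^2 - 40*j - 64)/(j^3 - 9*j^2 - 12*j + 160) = (j + 2)/(j - 5)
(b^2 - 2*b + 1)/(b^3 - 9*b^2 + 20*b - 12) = (b - 1)/(b^2 - 8*b + 12)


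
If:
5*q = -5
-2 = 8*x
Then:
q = -1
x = -1/4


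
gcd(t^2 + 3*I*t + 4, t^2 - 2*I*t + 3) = 1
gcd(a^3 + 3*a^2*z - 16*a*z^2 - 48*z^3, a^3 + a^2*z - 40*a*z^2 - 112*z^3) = a + 4*z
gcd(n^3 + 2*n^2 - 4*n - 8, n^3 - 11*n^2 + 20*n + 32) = 1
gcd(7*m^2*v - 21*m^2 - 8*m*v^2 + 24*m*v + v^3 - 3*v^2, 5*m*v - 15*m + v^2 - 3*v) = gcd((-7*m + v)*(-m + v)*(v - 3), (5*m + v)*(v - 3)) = v - 3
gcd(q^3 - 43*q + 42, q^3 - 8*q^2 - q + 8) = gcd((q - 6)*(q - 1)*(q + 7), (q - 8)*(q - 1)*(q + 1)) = q - 1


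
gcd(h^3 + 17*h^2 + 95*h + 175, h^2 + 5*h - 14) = h + 7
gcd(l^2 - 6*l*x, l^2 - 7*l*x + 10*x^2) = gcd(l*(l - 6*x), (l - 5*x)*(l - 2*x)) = 1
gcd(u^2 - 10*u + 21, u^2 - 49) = u - 7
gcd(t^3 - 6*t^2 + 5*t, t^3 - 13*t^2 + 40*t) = t^2 - 5*t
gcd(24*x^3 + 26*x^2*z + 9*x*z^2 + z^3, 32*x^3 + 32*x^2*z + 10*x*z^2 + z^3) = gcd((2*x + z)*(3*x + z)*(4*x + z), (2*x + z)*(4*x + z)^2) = 8*x^2 + 6*x*z + z^2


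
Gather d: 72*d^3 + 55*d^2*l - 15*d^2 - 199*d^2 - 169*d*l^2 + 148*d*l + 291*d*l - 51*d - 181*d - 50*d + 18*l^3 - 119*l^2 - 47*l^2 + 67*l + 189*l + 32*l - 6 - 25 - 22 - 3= 72*d^3 + d^2*(55*l - 214) + d*(-169*l^2 + 439*l - 282) + 18*l^3 - 166*l^2 + 288*l - 56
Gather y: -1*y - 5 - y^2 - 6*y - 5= -y^2 - 7*y - 10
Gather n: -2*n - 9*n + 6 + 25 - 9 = 22 - 11*n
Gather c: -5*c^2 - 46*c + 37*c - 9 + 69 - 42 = -5*c^2 - 9*c + 18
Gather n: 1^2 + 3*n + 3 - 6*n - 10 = -3*n - 6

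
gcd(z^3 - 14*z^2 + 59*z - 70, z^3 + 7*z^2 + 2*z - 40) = z - 2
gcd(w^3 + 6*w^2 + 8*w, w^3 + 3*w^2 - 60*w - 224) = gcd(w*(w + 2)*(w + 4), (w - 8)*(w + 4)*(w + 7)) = w + 4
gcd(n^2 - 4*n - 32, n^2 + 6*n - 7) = 1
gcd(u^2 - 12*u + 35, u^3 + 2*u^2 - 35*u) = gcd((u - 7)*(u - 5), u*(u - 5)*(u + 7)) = u - 5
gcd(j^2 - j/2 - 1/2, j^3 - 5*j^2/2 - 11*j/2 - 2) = j + 1/2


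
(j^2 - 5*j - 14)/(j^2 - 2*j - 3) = (-j^2 + 5*j + 14)/(-j^2 + 2*j + 3)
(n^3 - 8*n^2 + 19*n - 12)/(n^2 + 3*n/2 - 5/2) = 2*(n^2 - 7*n + 12)/(2*n + 5)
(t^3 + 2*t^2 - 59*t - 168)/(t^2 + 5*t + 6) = (t^2 - t - 56)/(t + 2)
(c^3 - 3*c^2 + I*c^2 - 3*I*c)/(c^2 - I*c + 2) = c*(c - 3)/(c - 2*I)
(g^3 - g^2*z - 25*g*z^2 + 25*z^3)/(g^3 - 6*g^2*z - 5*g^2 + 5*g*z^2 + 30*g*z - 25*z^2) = (g + 5*z)/(g - 5)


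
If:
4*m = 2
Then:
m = 1/2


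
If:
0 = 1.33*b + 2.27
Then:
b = -1.71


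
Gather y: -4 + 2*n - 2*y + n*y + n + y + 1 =3*n + y*(n - 1) - 3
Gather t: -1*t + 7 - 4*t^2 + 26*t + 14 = -4*t^2 + 25*t + 21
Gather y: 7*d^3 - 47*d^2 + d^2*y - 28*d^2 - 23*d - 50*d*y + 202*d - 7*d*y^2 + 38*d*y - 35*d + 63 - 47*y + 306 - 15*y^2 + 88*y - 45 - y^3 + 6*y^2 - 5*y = 7*d^3 - 75*d^2 + 144*d - y^3 + y^2*(-7*d - 9) + y*(d^2 - 12*d + 36) + 324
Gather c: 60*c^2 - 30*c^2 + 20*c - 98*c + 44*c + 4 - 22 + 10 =30*c^2 - 34*c - 8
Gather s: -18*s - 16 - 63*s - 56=-81*s - 72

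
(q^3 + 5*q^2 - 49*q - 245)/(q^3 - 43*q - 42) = (q^2 + 12*q + 35)/(q^2 + 7*q + 6)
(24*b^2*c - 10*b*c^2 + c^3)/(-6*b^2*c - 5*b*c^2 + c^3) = (-4*b + c)/(b + c)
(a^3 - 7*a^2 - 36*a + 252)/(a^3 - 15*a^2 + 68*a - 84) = (a + 6)/(a - 2)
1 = 1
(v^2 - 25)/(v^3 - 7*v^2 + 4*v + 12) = (v^2 - 25)/(v^3 - 7*v^2 + 4*v + 12)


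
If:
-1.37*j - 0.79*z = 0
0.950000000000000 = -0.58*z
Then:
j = 0.94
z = -1.64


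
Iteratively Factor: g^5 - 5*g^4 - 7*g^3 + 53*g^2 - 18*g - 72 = (g - 3)*(g^4 - 2*g^3 - 13*g^2 + 14*g + 24) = (g - 3)*(g - 2)*(g^3 - 13*g - 12) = (g - 3)*(g - 2)*(g + 3)*(g^2 - 3*g - 4) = (g - 3)*(g - 2)*(g + 1)*(g + 3)*(g - 4)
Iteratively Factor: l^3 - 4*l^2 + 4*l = (l - 2)*(l^2 - 2*l) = l*(l - 2)*(l - 2)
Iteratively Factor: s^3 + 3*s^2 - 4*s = (s)*(s^2 + 3*s - 4) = s*(s - 1)*(s + 4)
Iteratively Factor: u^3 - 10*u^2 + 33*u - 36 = (u - 4)*(u^2 - 6*u + 9) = (u - 4)*(u - 3)*(u - 3)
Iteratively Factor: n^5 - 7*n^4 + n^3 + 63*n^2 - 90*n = (n - 3)*(n^4 - 4*n^3 - 11*n^2 + 30*n) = (n - 5)*(n - 3)*(n^3 + n^2 - 6*n) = (n - 5)*(n - 3)*(n - 2)*(n^2 + 3*n) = (n - 5)*(n - 3)*(n - 2)*(n + 3)*(n)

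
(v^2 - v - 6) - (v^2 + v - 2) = -2*v - 4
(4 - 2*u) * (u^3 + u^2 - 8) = -2*u^4 + 2*u^3 + 4*u^2 + 16*u - 32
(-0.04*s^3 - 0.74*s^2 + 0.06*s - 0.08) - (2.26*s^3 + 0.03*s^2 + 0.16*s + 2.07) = -2.3*s^3 - 0.77*s^2 - 0.1*s - 2.15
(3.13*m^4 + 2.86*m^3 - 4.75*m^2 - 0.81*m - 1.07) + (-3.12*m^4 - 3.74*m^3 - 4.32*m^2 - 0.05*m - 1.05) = 0.00999999999999979*m^4 - 0.88*m^3 - 9.07*m^2 - 0.86*m - 2.12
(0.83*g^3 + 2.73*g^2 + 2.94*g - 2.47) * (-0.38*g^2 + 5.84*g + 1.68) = -0.3154*g^5 + 3.8098*g^4 + 16.2204*g^3 + 22.6946*g^2 - 9.4856*g - 4.1496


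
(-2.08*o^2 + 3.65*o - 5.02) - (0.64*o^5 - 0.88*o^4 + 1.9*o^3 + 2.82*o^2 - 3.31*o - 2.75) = -0.64*o^5 + 0.88*o^4 - 1.9*o^3 - 4.9*o^2 + 6.96*o - 2.27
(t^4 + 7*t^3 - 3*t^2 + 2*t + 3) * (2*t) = 2*t^5 + 14*t^4 - 6*t^3 + 4*t^2 + 6*t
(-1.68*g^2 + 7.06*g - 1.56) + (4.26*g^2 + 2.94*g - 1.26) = 2.58*g^2 + 10.0*g - 2.82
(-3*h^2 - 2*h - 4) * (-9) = 27*h^2 + 18*h + 36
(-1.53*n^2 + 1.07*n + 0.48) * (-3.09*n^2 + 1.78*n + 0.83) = 4.7277*n^4 - 6.0297*n^3 - 0.8485*n^2 + 1.7425*n + 0.3984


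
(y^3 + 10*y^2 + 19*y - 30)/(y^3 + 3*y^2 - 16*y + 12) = (y + 5)/(y - 2)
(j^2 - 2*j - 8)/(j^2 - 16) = (j + 2)/(j + 4)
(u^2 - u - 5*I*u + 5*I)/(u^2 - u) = (u - 5*I)/u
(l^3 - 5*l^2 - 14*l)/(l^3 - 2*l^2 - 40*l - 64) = l*(l - 7)/(l^2 - 4*l - 32)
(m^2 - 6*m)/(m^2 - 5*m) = (m - 6)/(m - 5)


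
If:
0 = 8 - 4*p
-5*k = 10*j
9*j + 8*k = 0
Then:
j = 0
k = 0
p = 2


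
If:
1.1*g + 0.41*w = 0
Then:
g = -0.372727272727273*w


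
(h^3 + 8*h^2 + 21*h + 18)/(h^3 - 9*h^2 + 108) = (h^2 + 5*h + 6)/(h^2 - 12*h + 36)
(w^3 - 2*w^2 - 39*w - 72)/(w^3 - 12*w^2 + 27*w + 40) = (w^2 + 6*w + 9)/(w^2 - 4*w - 5)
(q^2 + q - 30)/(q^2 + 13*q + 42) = (q - 5)/(q + 7)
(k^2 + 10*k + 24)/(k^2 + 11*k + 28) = (k + 6)/(k + 7)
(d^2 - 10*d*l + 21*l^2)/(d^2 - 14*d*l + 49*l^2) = (d - 3*l)/(d - 7*l)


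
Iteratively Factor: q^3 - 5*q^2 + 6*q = (q - 3)*(q^2 - 2*q) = q*(q - 3)*(q - 2)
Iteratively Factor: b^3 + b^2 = (b)*(b^2 + b) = b*(b + 1)*(b)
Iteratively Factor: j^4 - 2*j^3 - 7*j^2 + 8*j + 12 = (j + 1)*(j^3 - 3*j^2 - 4*j + 12) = (j - 2)*(j + 1)*(j^2 - j - 6) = (j - 3)*(j - 2)*(j + 1)*(j + 2)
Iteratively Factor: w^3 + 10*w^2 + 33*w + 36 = (w + 3)*(w^2 + 7*w + 12) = (w + 3)*(w + 4)*(w + 3)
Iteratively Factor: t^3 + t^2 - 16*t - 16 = (t + 4)*(t^2 - 3*t - 4) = (t - 4)*(t + 4)*(t + 1)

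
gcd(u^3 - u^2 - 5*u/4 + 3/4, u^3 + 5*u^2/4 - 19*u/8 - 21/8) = u^2 - u/2 - 3/2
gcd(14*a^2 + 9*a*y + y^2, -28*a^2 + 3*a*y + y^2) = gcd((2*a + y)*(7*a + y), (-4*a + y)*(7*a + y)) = 7*a + y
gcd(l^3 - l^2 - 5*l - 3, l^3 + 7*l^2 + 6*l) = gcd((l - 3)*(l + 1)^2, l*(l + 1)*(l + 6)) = l + 1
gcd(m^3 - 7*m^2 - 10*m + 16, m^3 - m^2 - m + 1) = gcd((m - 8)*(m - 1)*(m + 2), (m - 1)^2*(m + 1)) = m - 1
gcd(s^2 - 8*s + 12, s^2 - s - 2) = s - 2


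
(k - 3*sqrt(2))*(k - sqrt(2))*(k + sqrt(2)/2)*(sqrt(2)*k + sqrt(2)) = sqrt(2)*k^4 - 7*k^3 + sqrt(2)*k^3 - 7*k^2 + 2*sqrt(2)*k^2 + 2*sqrt(2)*k + 6*k + 6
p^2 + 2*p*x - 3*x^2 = (p - x)*(p + 3*x)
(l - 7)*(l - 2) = l^2 - 9*l + 14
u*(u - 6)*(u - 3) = u^3 - 9*u^2 + 18*u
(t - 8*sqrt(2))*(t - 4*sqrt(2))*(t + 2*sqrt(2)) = t^3 - 10*sqrt(2)*t^2 + 16*t + 128*sqrt(2)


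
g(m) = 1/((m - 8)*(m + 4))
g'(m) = -1/((m - 8)*(m + 4)^2) - 1/((m - 8)^2*(m + 4)) = 2*(2 - m)/(m^4 - 8*m^3 - 48*m^2 + 256*m + 1024)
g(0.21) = -0.03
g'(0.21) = 0.00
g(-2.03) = -0.05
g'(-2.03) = 0.02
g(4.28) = -0.03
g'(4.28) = -0.00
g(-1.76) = -0.05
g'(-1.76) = 0.02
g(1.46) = -0.03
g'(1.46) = 0.00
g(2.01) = -0.03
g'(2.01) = -0.00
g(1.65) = -0.03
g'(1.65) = 0.00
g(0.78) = -0.03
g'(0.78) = 0.00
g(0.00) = -0.03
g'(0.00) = 0.00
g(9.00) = 0.08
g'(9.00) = -0.08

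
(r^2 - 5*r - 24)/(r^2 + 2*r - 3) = (r - 8)/(r - 1)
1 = 1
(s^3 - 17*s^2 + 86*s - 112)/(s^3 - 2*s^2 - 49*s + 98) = (s - 8)/(s + 7)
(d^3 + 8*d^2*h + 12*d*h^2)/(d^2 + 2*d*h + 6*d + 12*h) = d*(d + 6*h)/(d + 6)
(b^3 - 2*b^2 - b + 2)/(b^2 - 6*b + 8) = (b^2 - 1)/(b - 4)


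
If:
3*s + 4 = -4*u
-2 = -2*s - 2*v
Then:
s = 1 - v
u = 3*v/4 - 7/4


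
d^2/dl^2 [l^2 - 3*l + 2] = 2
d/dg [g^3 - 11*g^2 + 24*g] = 3*g^2 - 22*g + 24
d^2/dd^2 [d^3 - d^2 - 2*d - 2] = 6*d - 2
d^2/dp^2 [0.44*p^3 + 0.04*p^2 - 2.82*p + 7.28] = 2.64*p + 0.08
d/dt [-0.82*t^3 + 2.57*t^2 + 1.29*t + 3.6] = -2.46*t^2 + 5.14*t + 1.29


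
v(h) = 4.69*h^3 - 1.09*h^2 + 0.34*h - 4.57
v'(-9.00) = 1159.63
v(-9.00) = -3514.93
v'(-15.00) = 3198.79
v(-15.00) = -16083.67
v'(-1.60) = 39.85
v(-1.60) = -27.11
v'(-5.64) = 460.20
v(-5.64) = -882.57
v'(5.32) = 386.96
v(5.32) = 672.56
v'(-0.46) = 4.32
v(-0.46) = -5.41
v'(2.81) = 105.31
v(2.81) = 91.84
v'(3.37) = 152.78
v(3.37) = 163.70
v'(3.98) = 214.54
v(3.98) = 275.20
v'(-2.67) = 106.46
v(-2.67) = -102.52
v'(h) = 14.07*h^2 - 2.18*h + 0.34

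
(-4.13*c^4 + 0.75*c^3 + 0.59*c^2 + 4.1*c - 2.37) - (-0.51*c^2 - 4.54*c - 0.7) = -4.13*c^4 + 0.75*c^3 + 1.1*c^2 + 8.64*c - 1.67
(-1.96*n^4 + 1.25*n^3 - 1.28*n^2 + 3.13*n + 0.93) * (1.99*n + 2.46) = -3.9004*n^5 - 2.3341*n^4 + 0.5278*n^3 + 3.0799*n^2 + 9.5505*n + 2.2878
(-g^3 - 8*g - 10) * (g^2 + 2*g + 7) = -g^5 - 2*g^4 - 15*g^3 - 26*g^2 - 76*g - 70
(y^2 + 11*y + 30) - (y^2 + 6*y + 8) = 5*y + 22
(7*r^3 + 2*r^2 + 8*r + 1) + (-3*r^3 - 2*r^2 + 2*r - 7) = 4*r^3 + 10*r - 6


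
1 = 1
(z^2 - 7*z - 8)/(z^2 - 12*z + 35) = (z^2 - 7*z - 8)/(z^2 - 12*z + 35)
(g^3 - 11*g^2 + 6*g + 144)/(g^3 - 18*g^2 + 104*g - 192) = (g + 3)/(g - 4)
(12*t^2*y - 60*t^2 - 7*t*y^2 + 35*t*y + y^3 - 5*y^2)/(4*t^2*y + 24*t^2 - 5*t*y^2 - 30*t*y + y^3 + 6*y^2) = (-3*t*y + 15*t + y^2 - 5*y)/(-t*y - 6*t + y^2 + 6*y)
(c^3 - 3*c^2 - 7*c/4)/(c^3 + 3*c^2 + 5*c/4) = (2*c - 7)/(2*c + 5)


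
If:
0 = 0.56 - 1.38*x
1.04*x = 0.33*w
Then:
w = 1.28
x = 0.41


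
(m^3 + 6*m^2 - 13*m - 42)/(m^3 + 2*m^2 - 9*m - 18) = (m + 7)/(m + 3)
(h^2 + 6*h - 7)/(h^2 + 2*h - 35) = (h - 1)/(h - 5)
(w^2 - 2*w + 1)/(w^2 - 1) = (w - 1)/(w + 1)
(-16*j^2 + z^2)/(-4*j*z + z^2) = (4*j + z)/z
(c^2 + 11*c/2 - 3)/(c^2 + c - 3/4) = 2*(c + 6)/(2*c + 3)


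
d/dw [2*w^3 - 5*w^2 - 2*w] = 6*w^2 - 10*w - 2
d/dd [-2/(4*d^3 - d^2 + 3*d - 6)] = 2*(12*d^2 - 2*d + 3)/(4*d^3 - d^2 + 3*d - 6)^2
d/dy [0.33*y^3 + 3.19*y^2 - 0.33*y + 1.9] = 0.99*y^2 + 6.38*y - 0.33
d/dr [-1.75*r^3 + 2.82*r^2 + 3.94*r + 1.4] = -5.25*r^2 + 5.64*r + 3.94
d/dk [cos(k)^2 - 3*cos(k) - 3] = (3 - 2*cos(k))*sin(k)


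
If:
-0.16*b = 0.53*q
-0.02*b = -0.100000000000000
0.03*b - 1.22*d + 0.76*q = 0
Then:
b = 5.00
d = -0.82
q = -1.51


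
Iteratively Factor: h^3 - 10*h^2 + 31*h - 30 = (h - 5)*(h^2 - 5*h + 6) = (h - 5)*(h - 2)*(h - 3)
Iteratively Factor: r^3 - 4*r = (r - 2)*(r^2 + 2*r) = r*(r - 2)*(r + 2)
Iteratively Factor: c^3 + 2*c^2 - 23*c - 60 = (c + 3)*(c^2 - c - 20) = (c + 3)*(c + 4)*(c - 5)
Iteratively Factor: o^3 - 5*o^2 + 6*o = (o)*(o^2 - 5*o + 6) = o*(o - 2)*(o - 3)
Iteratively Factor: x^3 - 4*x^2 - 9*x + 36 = (x - 3)*(x^2 - x - 12) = (x - 3)*(x + 3)*(x - 4)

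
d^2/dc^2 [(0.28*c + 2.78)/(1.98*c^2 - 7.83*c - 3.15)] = ((-3.3264*c - 6.624)*(-1.98*c^2 + 7.83*c + 3.15) - (0.28*c + 2.78)*(3.96*c - 7.83)*(7.92*c - 15.66))/(-1.98*c^2 + 7.83*c + 3.15)^3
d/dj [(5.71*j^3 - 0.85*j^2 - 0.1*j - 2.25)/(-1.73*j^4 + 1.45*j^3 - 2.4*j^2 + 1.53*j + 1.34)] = (9.8783*j^6 - 2.941*j^5 - 12.9905*j^4 + 2.1926*j^3 + 31.2012*j^2 - 13.078*j + 3.3085)/(2.9929*j^8 - 5.017*j^7 + 10.4065*j^6 - 12.2538*j^5 + 5.5606*j^4 - 3.458*j^3 - 4.0911*j^2 + 4.1004*j + 1.7956)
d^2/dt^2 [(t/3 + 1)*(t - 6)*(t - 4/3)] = 2*t - 26/9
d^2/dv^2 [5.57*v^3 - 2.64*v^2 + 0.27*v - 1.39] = 33.42*v - 5.28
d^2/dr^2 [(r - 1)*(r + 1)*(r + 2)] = 6*r + 4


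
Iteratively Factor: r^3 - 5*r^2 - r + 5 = (r + 1)*(r^2 - 6*r + 5) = (r - 5)*(r + 1)*(r - 1)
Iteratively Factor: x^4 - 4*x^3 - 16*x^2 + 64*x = (x)*(x^3 - 4*x^2 - 16*x + 64) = x*(x - 4)*(x^2 - 16) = x*(x - 4)^2*(x + 4)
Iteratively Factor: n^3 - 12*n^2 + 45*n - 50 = (n - 5)*(n^2 - 7*n + 10) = (n - 5)*(n - 2)*(n - 5)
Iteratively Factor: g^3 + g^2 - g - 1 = (g - 1)*(g^2 + 2*g + 1) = (g - 1)*(g + 1)*(g + 1)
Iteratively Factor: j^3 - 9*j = (j + 3)*(j^2 - 3*j) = j*(j + 3)*(j - 3)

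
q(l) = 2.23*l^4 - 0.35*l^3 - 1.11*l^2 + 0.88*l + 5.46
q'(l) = 8.92*l^3 - 1.05*l^2 - 2.22*l + 0.88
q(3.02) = 173.85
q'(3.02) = 230.29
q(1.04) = 7.39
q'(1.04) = 7.47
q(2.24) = 54.07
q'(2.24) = 90.89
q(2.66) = 105.00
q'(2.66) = 155.43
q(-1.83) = 27.29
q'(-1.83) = -53.24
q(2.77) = 123.23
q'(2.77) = 176.26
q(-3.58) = 370.44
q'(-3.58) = -413.90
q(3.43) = 289.96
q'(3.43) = 340.87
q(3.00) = 169.29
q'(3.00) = 225.61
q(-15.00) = 113817.51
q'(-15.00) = -30307.07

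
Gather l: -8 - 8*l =-8*l - 8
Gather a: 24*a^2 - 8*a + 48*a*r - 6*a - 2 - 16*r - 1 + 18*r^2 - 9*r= 24*a^2 + a*(48*r - 14) + 18*r^2 - 25*r - 3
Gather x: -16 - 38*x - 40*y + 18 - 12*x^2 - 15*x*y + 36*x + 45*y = -12*x^2 + x*(-15*y - 2) + 5*y + 2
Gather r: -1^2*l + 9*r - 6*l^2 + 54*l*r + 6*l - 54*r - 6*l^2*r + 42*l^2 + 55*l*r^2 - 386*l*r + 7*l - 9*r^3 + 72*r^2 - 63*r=36*l^2 + 12*l - 9*r^3 + r^2*(55*l + 72) + r*(-6*l^2 - 332*l - 108)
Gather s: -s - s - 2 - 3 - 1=-2*s - 6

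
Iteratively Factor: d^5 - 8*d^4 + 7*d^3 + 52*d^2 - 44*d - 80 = (d - 4)*(d^4 - 4*d^3 - 9*d^2 + 16*d + 20) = (d - 4)*(d - 2)*(d^3 - 2*d^2 - 13*d - 10) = (d - 5)*(d - 4)*(d - 2)*(d^2 + 3*d + 2) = (d - 5)*(d - 4)*(d - 2)*(d + 1)*(d + 2)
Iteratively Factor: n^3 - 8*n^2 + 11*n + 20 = (n - 4)*(n^2 - 4*n - 5) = (n - 4)*(n + 1)*(n - 5)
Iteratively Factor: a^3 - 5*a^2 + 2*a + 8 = (a + 1)*(a^2 - 6*a + 8) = (a - 4)*(a + 1)*(a - 2)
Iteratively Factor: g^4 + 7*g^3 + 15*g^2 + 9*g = (g)*(g^3 + 7*g^2 + 15*g + 9) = g*(g + 1)*(g^2 + 6*g + 9) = g*(g + 1)*(g + 3)*(g + 3)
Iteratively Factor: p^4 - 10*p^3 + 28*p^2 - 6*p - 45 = (p - 5)*(p^3 - 5*p^2 + 3*p + 9) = (p - 5)*(p - 3)*(p^2 - 2*p - 3) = (p - 5)*(p - 3)^2*(p + 1)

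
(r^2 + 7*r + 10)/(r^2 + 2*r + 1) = (r^2 + 7*r + 10)/(r^2 + 2*r + 1)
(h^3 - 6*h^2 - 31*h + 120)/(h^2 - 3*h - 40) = h - 3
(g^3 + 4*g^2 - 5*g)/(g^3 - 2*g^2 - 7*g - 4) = g*(-g^2 - 4*g + 5)/(-g^3 + 2*g^2 + 7*g + 4)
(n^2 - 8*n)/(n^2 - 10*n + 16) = n/(n - 2)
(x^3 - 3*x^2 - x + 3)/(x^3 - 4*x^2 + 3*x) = (x + 1)/x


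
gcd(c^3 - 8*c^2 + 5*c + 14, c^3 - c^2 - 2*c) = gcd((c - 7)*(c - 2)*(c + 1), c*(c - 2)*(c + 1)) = c^2 - c - 2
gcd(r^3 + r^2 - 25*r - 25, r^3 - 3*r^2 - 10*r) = r - 5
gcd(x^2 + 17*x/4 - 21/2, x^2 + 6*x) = x + 6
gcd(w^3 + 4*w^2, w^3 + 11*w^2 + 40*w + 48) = w + 4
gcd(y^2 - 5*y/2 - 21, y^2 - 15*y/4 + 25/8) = 1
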